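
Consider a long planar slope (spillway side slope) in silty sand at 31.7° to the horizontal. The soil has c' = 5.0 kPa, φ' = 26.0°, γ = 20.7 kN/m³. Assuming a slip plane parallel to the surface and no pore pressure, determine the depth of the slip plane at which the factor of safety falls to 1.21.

z = 1.29 m

Setting FS = 1.21 in FS = [c' + γz cos²β tanφ'] / [γz sinβ cosβ] and solving for z:
z = c' / [γ cosβ (FS·sinβ − cosβ·tanφ')]
  = 5.0 / [20.7·cos31.7°·(1.21·sin31.7° − cos31.7°·tan26.0°)]
  = 5.0 / [20.7·0.8508·(1.21·0.5255 − 0.8508·0.4877)]
  = 5.0 / 3.8896 = 1.285 m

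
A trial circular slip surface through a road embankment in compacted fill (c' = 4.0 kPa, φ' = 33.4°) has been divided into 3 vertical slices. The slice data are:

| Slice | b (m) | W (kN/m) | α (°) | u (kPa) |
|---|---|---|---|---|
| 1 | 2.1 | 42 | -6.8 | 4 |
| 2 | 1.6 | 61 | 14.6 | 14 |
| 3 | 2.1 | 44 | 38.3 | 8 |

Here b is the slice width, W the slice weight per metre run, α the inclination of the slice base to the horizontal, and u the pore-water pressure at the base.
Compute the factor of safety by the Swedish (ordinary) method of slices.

FS = 2.12

Ordinary method of slices: FS = Σ[c'·Δl_i + (W_i cosα_i − u_i·Δl_i)·tanφ'] / Σ W_i sinα_i, with Δl_i = b_i / cosα_i.
Slice 1: Δl = 2.1/cos(-6.8°) = 2.115 m; N'_1 = 42·cos(-6.8°) − 4·2.115 = 33.2; c'Δl = 8.46; W sinα = -5.0
Slice 2: Δl = 1.6/cos14.6° = 1.653 m; N'_2 = 61·cos14.6° − 14·1.653 = 35.9; c'Δl = 6.61; W sinα = 15.4
Slice 3: Δl = 2.1/cos38.3° = 2.676 m; N'_3 = 44·cos38.3° − 8·2.676 = 13.1; c'Δl = 10.70; W sinα = 27.3
Σc'Δl = 25.8 kN/m; ΣN' = 82.3 kN/m; ΣW sinα = 37.7 kN/m
Resisting = 25.8 + 82.3·tan33.4° = 25.8 + 54.2 = 80.0 kN/m
FS = 80.0 / 37.7 = 2.124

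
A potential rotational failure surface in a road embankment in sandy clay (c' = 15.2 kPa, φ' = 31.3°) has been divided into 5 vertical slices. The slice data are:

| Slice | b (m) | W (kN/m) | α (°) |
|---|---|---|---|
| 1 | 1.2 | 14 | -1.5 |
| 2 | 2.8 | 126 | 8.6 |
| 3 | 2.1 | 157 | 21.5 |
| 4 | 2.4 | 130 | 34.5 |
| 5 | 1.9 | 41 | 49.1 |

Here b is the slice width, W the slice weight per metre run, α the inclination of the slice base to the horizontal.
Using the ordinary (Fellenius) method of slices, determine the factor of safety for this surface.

Ordinary method of slices: FS = Σ[c'·Δl_i + (W_i cosα_i)·tanφ'] / Σ W_i sinα_i, with Δl_i = b_i / cosα_i.
Slice 1: Δl = 1.2/cos(-1.5°) = 1.200 m; N'_1 = 14·cos(-1.5°) = 14.0; c'Δl = 18.25; W sinα = -0.4
Slice 2: Δl = 2.8/cos8.6° = 2.832 m; N'_2 = 126·cos8.6° = 124.6; c'Δl = 43.04; W sinα = 18.8
Slice 3: Δl = 2.1/cos21.5° = 2.257 m; N'_3 = 157·cos21.5° = 146.1; c'Δl = 34.31; W sinα = 57.5
Slice 4: Δl = 2.4/cos34.5° = 2.912 m; N'_4 = 130·cos34.5° = 107.1; c'Δl = 44.27; W sinα = 73.6
Slice 5: Δl = 1.9/cos49.1° = 2.902 m; N'_5 = 41·cos49.1° = 26.8; c'Δl = 44.11; W sinα = 31.0
Σc'Δl = 184.0 kN/m; ΣN' = 418.6 kN/m; ΣW sinα = 180.6 kN/m
Resisting = 184.0 + 418.6·tan31.3° = 184.0 + 254.5 = 438.5 kN/m
FS = 438.5 / 180.6 = 2.428

FS = 2.43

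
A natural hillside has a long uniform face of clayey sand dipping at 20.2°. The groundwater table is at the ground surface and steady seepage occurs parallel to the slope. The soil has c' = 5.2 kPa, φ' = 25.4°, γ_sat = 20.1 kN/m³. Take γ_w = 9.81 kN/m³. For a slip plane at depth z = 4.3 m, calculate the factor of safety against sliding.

FS = 0.85

With seepage parallel to the slope and the water table at the surface, the effective normal stress on the slip plane uses the buoyant unit weight γ' = γ_sat − γ_w while the driving shear stress uses γ_sat:
FS = [c' + γ' z cos²β tanφ'] / [γ_sat z sinβ cosβ]
γ' = 20.1 − 9.81 = 10.29 kN/m³
Numerator = 5.2 + 10.29·4.3·cos²20.2°·tan25.4° = 5.2 + 10.29·4.3·0.8808·0.4748 = 23.705 kPa
Denominator = 20.1·4.3·sin20.2°·cos20.2° = 20.1·4.3·0.3453·0.9385 = 28.009 kPa
FS = 23.705 / 28.009 = 0.846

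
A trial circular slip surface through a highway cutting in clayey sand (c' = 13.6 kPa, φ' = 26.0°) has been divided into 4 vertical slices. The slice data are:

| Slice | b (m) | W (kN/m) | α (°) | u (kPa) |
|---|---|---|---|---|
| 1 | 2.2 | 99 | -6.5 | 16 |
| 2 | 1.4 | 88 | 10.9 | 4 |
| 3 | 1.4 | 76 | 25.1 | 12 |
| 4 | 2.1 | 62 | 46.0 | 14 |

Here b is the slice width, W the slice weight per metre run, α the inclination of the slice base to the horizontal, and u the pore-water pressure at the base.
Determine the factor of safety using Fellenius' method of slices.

Ordinary method of slices: FS = Σ[c'·Δl_i + (W_i cosα_i − u_i·Δl_i)·tanφ'] / Σ W_i sinα_i, with Δl_i = b_i / cosα_i.
Slice 1: Δl = 2.2/cos(-6.5°) = 2.214 m; N'_1 = 99·cos(-6.5°) − 16·2.214 = 62.9; c'Δl = 30.11; W sinα = -11.2
Slice 2: Δl = 1.4/cos10.9° = 1.426 m; N'_2 = 88·cos10.9° − 4·1.426 = 80.7; c'Δl = 19.39; W sinα = 16.6
Slice 3: Δl = 1.4/cos25.1° = 1.546 m; N'_3 = 76·cos25.1° − 12·1.546 = 50.3; c'Δl = 21.03; W sinα = 32.2
Slice 4: Δl = 2.1/cos46.0° = 3.023 m; N'_4 = 62·cos46.0° − 14·3.023 = 0.7; c'Δl = 41.11; W sinα = 44.6
Σc'Δl = 111.6 kN/m; ΣN' = 194.7 kN/m; ΣW sinα = 82.3 kN/m
Resisting = 111.6 + 194.7·tan26.0° = 111.6 + 94.9 = 206.6 kN/m
FS = 206.6 / 82.3 = 2.511

FS = 2.51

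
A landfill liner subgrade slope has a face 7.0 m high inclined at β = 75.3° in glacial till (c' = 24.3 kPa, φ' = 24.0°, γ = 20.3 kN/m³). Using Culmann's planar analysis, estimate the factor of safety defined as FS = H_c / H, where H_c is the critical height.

FS = 1.61

H_c = (4c'/γ) · sinβ cosφ' / [1 − cos(β − φ')]
    = (4·24.3/20.3) · sin75.3°·cos24.0° / [1 − cos51.3°]
    = 4.788 · 0.8836 / 0.3748 = 11.29 m
FS = H_c / H = 11.29 / 7.0 = 1.613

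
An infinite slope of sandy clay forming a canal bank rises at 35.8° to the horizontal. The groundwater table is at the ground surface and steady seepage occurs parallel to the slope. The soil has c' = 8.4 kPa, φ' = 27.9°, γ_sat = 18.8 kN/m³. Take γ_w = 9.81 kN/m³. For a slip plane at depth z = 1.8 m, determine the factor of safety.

FS = 0.87

With seepage parallel to the slope and the water table at the surface, the effective normal stress on the slip plane uses the buoyant unit weight γ' = γ_sat − γ_w while the driving shear stress uses γ_sat:
FS = [c' + γ' z cos²β tanφ'] / [γ_sat z sinβ cosβ]
γ' = 18.8 − 9.81 = 8.99 kN/m³
Numerator = 8.4 + 8.99·1.8·cos²35.8°·tan27.9° = 8.4 + 8.99·1.8·0.6578·0.5295 = 14.036 kPa
Denominator = 18.8·1.8·sin35.8°·cos35.8° = 18.8·1.8·0.5850·0.8111 = 16.055 kPa
FS = 14.036 / 16.055 = 0.874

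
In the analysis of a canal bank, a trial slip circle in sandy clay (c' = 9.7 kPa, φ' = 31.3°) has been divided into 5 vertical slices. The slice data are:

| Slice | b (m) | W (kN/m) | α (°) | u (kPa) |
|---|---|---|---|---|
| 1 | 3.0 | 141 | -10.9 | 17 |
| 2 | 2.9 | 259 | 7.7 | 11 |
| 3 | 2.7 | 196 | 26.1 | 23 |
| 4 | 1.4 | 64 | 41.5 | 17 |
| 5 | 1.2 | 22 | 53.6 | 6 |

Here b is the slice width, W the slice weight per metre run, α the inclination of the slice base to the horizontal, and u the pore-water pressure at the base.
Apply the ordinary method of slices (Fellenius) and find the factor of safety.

FS = 2.52

Ordinary method of slices: FS = Σ[c'·Δl_i + (W_i cosα_i − u_i·Δl_i)·tanφ'] / Σ W_i sinα_i, with Δl_i = b_i / cosα_i.
Slice 1: Δl = 3.0/cos(-10.9°) = 3.055 m; N'_1 = 141·cos(-10.9°) − 17·3.055 = 86.5; c'Δl = 29.63; W sinα = -26.7
Slice 2: Δl = 2.9/cos7.7° = 2.926 m; N'_2 = 259·cos7.7° − 11·2.926 = 224.5; c'Δl = 28.39; W sinα = 34.7
Slice 3: Δl = 2.7/cos26.1° = 3.007 m; N'_3 = 196·cos26.1° − 23·3.007 = 106.9; c'Δl = 29.16; W sinα = 86.2
Slice 4: Δl = 1.4/cos41.5° = 1.869 m; N'_4 = 64·cos41.5° − 17·1.869 = 16.2; c'Δl = 18.13; W sinα = 42.4
Slice 5: Δl = 1.2/cos53.6° = 2.022 m; N'_5 = 22·cos53.6° − 6·2.022 = 0.9; c'Δl = 19.62; W sinα = 17.7
Σc'Δl = 124.9 kN/m; ΣN' = 434.9 kN/m; ΣW sinα = 154.4 kN/m
Resisting = 124.9 + 434.9·tan31.3° = 124.9 + 264.4 = 389.4 kN/m
FS = 389.4 / 154.4 = 2.522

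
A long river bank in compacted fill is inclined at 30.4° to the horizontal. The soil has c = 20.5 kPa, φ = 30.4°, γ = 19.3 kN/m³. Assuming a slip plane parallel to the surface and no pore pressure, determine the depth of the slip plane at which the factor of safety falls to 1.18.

Setting FS = 1.18 in FS = [c + γz cos²β tanφ] / [γz sinβ cosβ] and solving for z:
z = c / [γ cosβ (FS·sinβ − cosβ·tanφ)]
  = 20.5 / [19.3·cos30.4°·(1.18·sin30.4° − cos30.4°·tan30.4°)]
  = 20.5 / [19.3·0.8625·(1.18·0.5060 − 0.8625·0.5867)]
  = 20.5 / 1.5163 = 13.520 m

z = 13.52 m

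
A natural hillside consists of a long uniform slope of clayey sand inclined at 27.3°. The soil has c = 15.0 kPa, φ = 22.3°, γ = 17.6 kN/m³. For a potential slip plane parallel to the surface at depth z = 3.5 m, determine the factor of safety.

FS = 1.39

For an infinite slope with a slip plane parallel to the surface (no pore pressure): FS = [c + γz cos²β tanφ] / [γz sinβ cosβ].
γz = 17.6·3.5 = 61.60 kN/m²
Numerator = 15.0 + 61.60·cos²27.3°·tan22.3° = 15.0 + 61.60·0.7896·0.4101 = 34.949 kPa
Denominator = 61.60·sin27.3°·cos27.3° = 61.60·0.4586·0.8886 = 25.106 kPa
FS = 34.949 / 25.106 = 1.392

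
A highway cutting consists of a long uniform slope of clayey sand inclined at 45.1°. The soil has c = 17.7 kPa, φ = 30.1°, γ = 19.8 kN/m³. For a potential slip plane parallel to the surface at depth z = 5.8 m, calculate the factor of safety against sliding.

FS = 0.89

For an infinite slope with a slip plane parallel to the surface (no pore pressure): FS = [c + γz cos²β tanφ] / [γz sinβ cosβ].
γz = 19.8·5.8 = 114.84 kN/m²
Numerator = 17.7 + 114.84·cos²45.1°·tan30.1° = 17.7 + 114.84·0.4983·0.5797 = 50.869 kPa
Denominator = 114.84·sin45.1°·cos45.1° = 114.84·0.7083·0.7059 = 57.420 kPa
FS = 50.869 / 57.420 = 0.886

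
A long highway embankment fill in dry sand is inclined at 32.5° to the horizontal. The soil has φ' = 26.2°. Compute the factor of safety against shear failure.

For a dry cohesionless infinite slope the factor of safety is FS = tanφ' / tanβ.
FS = tan26.2° / tan32.5° = 0.4921 / 0.6371 = 0.772

FS = 0.77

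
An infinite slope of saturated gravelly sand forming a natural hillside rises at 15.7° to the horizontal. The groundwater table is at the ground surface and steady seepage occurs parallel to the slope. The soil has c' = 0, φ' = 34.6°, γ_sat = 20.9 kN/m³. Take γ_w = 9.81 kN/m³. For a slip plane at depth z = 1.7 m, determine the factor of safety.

FS = 1.30

With seepage parallel to the slope and the water table at the surface, the effective normal stress on the slip plane uses the buoyant unit weight γ' = γ_sat − γ_w while the driving shear stress uses γ_sat:
FS = [c' + γ' z cos²β tanφ'] / [γ_sat z sinβ cosβ]
(For c' = 0 this reduces to FS = (γ'/γ_sat)·tanφ'/tanβ.)
γ' = 20.9 − 9.81 = 11.09 kN/m³
Numerator = 0.0 + 11.09·1.7·cos²15.7°·tan34.6° = 0.0 + 11.09·1.7·0.9268·0.6899 = 12.053 kPa
Denominator = 20.9·1.7·sin15.7°·cos15.7° = 20.9·1.7·0.2706·0.9627 = 9.256 kPa
FS = 12.053 / 9.256 = 1.302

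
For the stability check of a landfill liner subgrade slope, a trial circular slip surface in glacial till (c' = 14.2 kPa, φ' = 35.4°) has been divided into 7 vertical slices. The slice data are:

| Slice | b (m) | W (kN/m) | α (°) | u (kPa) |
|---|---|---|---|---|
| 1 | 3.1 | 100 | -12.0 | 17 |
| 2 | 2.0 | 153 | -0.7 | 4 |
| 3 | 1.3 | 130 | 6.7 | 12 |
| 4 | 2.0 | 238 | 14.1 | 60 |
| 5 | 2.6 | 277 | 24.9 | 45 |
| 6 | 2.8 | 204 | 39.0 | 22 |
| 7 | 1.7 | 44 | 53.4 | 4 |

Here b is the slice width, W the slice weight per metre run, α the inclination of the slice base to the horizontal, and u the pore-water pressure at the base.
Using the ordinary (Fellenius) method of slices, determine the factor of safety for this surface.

FS = 2.11

Ordinary method of slices: FS = Σ[c'·Δl_i + (W_i cosα_i − u_i·Δl_i)·tanφ'] / Σ W_i sinα_i, with Δl_i = b_i / cosα_i.
Slice 1: Δl = 3.1/cos(-12.0°) = 3.169 m; N'_1 = 100·cos(-12.0°) − 17·3.169 = 43.9; c'Δl = 45.00; W sinα = -20.8
Slice 2: Δl = 2.0/cos(-0.7°) = 2.000 m; N'_2 = 153·cos(-0.7°) − 4·2.000 = 145.0; c'Δl = 28.40; W sinα = -1.9
Slice 3: Δl = 1.3/cos6.7° = 1.309 m; N'_3 = 130·cos6.7° − 12·1.309 = 113.4; c'Δl = 18.59; W sinα = 15.2
Slice 4: Δl = 2.0/cos14.1° = 2.062 m; N'_4 = 238·cos14.1° − 60·2.062 = 107.1; c'Δl = 29.28; W sinα = 58.0
Slice 5: Δl = 2.6/cos24.9° = 2.866 m; N'_5 = 277·cos24.9° − 45·2.866 = 122.3; c'Δl = 40.70; W sinα = 116.6
Slice 6: Δl = 2.8/cos39.0° = 3.603 m; N'_6 = 204·cos39.0° − 22·3.603 = 79.3; c'Δl = 51.16; W sinα = 128.4
Slice 7: Δl = 1.7/cos53.4° = 2.851 m; N'_7 = 44·cos53.4° − 4·2.851 = 14.8; c'Δl = 40.49; W sinα = 35.3
Σc'Δl = 253.6 kN/m; ΣN' = 625.8 kN/m; ΣW sinα = 330.8 kN/m
Resisting = 253.6 + 625.8·tan35.4° = 253.6 + 444.7 = 698.4 kN/m
FS = 698.4 / 330.8 = 2.111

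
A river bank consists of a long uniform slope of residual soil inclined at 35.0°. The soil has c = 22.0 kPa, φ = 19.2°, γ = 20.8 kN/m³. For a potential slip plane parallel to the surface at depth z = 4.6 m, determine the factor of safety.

FS = 0.99

For an infinite slope with a slip plane parallel to the surface (no pore pressure): FS = [c + γz cos²β tanφ] / [γz sinβ cosβ].
γz = 20.8·4.6 = 95.68 kN/m²
Numerator = 22.0 + 95.68·cos²35.0°·tan19.2° = 22.0 + 95.68·0.6710·0.3482 = 44.358 kPa
Denominator = 95.68·sin35.0°·cos35.0° = 95.68·0.5736·0.8192 = 44.955 kPa
FS = 44.358 / 44.955 = 0.987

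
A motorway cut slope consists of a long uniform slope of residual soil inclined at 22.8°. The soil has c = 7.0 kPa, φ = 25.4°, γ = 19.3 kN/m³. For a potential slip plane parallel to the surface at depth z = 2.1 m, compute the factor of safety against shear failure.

For an infinite slope with a slip plane parallel to the surface (no pore pressure): FS = [c + γz cos²β tanφ] / [γz sinβ cosβ].
γz = 19.3·2.1 = 40.53 kN/m²
Numerator = 7.0 + 40.53·cos²22.8°·tan25.4° = 7.0 + 40.53·0.8498·0.4748 = 23.355 kPa
Denominator = 40.53·sin22.8°·cos22.8° = 40.53·0.3875·0.9219 = 14.479 kPa
FS = 23.355 / 14.479 = 1.613

FS = 1.61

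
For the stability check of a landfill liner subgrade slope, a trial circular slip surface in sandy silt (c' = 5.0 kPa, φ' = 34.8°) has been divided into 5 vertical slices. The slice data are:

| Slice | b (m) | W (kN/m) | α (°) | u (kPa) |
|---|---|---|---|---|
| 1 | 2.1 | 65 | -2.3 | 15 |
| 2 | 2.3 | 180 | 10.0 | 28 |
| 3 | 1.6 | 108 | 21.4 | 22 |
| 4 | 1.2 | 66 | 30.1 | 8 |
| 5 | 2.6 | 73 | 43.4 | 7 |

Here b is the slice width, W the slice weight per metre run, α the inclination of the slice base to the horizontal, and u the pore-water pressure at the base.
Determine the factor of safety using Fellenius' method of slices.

Ordinary method of slices: FS = Σ[c'·Δl_i + (W_i cosα_i − u_i·Δl_i)·tanφ'] / Σ W_i sinα_i, with Δl_i = b_i / cosα_i.
Slice 1: Δl = 2.1/cos(-2.3°) = 2.102 m; N'_1 = 65·cos(-2.3°) − 15·2.102 = 33.4; c'Δl = 10.51; W sinα = -2.6
Slice 2: Δl = 2.3/cos10.0° = 2.335 m; N'_2 = 180·cos10.0° − 28·2.335 = 111.9; c'Δl = 11.68; W sinα = 31.3
Slice 3: Δl = 1.6/cos21.4° = 1.718 m; N'_3 = 108·cos21.4° − 22·1.718 = 62.7; c'Δl = 8.59; W sinα = 39.4
Slice 4: Δl = 1.2/cos30.1° = 1.387 m; N'_4 = 66·cos30.1° − 8·1.387 = 46.0; c'Δl = 6.94; W sinα = 33.1
Slice 5: Δl = 2.6/cos43.4° = 3.578 m; N'_5 = 73·cos43.4° − 7·3.578 = 28.0; c'Δl = 17.89; W sinα = 50.2
Σc'Δl = 55.6 kN/m; ΣN' = 282.0 kN/m; ΣW sinα = 151.3 kN/m
Resisting = 55.6 + 282.0·tan34.8° = 55.6 + 196.0 = 251.6 kN/m
FS = 251.6 / 151.3 = 1.663

FS = 1.66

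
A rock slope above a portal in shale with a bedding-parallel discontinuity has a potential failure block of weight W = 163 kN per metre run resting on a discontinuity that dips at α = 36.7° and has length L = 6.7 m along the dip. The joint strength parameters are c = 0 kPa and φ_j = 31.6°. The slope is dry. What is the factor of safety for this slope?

Resolving the block weight along and normal to the plane and applying the Mohr–Coulomb strength on the joint:
N' = W cosα = 163·cos36.7° = 130.7 kN/m
Driving force T = W sinα = 163·sin36.7° = 97.4 kN/m
Resisting force R = c·L + N'·tanφ_j = 0·6.7 + 130.7·tan31.6° = 0.0 + 80.4 = 80.4 kN/m
FS = R / T = 80.4 / 97.4 = 0.825

FS = 0.83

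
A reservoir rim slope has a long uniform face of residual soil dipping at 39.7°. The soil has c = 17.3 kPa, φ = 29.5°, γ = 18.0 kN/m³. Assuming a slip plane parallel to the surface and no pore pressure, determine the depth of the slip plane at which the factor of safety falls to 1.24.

z = 3.50 m

Setting FS = 1.24 in FS = [c + γz cos²β tanφ] / [γz sinβ cosβ] and solving for z:
z = c / [γ cosβ (FS·sinβ − cosβ·tanφ)]
  = 17.3 / [18.0·cos39.7°·(1.24·sin39.7° − cos39.7°·tan29.5°)]
  = 17.3 / [18.0·0.7694·(1.24·0.6388 − 0.7694·0.5658)]
  = 17.3 / 4.9409 = 3.501 m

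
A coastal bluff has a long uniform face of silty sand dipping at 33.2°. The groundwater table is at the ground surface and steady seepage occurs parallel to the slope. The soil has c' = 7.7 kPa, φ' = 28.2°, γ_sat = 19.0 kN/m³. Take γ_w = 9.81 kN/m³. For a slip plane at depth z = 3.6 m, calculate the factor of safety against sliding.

With seepage parallel to the slope and the water table at the surface, the effective normal stress on the slip plane uses the buoyant unit weight γ' = γ_sat − γ_w while the driving shear stress uses γ_sat:
FS = [c' + γ' z cos²β tanφ'] / [γ_sat z sinβ cosβ]
γ' = 19.0 − 9.81 = 9.19 kN/m³
Numerator = 7.7 + 9.19·3.6·cos²33.2°·tan28.2° = 7.7 + 9.19·3.6·0.7002·0.5362 = 20.121 kPa
Denominator = 19.0·3.6·sin33.2°·cos33.2° = 19.0·3.6·0.5476·0.8368 = 31.340 kPa
FS = 20.121 / 31.340 = 0.642

FS = 0.64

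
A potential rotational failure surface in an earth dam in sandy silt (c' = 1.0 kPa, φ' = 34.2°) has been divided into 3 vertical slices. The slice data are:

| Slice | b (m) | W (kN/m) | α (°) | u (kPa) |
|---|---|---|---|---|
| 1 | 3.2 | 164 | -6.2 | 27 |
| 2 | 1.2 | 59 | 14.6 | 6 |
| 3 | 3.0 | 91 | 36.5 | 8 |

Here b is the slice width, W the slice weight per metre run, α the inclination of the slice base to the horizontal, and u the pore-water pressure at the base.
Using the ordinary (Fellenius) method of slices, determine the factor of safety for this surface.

Ordinary method of slices: FS = Σ[c'·Δl_i + (W_i cosα_i − u_i·Δl_i)·tanφ'] / Σ W_i sinα_i, with Δl_i = b_i / cosα_i.
Slice 1: Δl = 3.2/cos(-6.2°) = 3.219 m; N'_1 = 164·cos(-6.2°) − 27·3.219 = 76.1; c'Δl = 3.22; W sinα = -17.7
Slice 2: Δl = 1.2/cos14.6° = 1.240 m; N'_2 = 59·cos14.6° − 6·1.240 = 49.7; c'Δl = 1.24; W sinα = 14.9
Slice 3: Δl = 3.0/cos36.5° = 3.732 m; N'_3 = 91·cos36.5° − 8·3.732 = 43.3; c'Δl = 3.73; W sinα = 54.1
Σc'Δl = 8.2 kN/m; ΣN' = 169.1 kN/m; ΣW sinα = 51.3 kN/m
Resisting = 8.2 + 169.1·tan34.2° = 8.2 + 114.9 = 123.1 kN/m
FS = 123.1 / 51.3 = 2.400

FS = 2.40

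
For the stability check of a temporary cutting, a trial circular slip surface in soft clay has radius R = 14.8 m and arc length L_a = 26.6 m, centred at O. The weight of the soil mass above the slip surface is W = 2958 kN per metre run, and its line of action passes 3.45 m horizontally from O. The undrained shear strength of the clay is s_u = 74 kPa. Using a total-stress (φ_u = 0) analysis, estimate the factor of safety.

Taking moments about the centre O, the resisting moment is provided by the undrained shear strength acting along the arc:
M_R = s_u·L_a·R = 74·26.60·14.8 = 29132.3 kN·m/m
M_D = W·d = 2958·3.45 = 10205.1 kN·m/m
FS = M_R / M_D = 29132.3 / 10205.1 = 2.855

FS = 2.85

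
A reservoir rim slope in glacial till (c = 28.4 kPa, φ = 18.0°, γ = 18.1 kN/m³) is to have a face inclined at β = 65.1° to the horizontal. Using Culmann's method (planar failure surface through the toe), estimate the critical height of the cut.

H_c = 16.96 m

Culmann's analysis gives the critical failure plane at α_cr = (β + φ)/2 = (65.1 + 18.0)/2 = 41.5°, and the critical height
H_c = (4c/γ) · sinβ cosφ / [1 − cos(β − φ)]
    = (4·28.4/18.1) · sin65.1°·cos18.0° / [1 − cos(47.1°)]
    = 6.276 · 0.9070·0.9511 / [1 − 0.6807]
    = 6.276 · 0.8627 / 0.3193
    = 16.96 m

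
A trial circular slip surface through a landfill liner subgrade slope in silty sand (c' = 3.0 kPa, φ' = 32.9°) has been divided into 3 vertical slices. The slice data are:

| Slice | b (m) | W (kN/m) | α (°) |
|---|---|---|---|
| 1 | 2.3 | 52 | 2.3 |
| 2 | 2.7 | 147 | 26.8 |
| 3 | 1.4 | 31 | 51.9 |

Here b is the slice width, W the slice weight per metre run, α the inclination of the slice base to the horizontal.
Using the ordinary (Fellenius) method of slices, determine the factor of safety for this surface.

Ordinary method of slices: FS = Σ[c'·Δl_i + (W_i cosα_i)·tanφ'] / Σ W_i sinα_i, with Δl_i = b_i / cosα_i.
Slice 1: Δl = 2.3/cos2.3° = 2.302 m; N'_1 = 52·cos2.3° = 52.0; c'Δl = 6.91; W sinα = 2.1
Slice 2: Δl = 2.7/cos26.8° = 3.025 m; N'_2 = 147·cos26.8° = 131.2; c'Δl = 9.07; W sinα = 66.3
Slice 3: Δl = 1.4/cos51.9° = 2.269 m; N'_3 = 31·cos51.9° = 19.1; c'Δl = 6.81; W sinα = 24.4
Σc'Δl = 22.8 kN/m; ΣN' = 202.3 kN/m; ΣW sinα = 92.8 kN/m
Resisting = 22.8 + 202.3·tan32.9° = 22.8 + 130.9 = 153.7 kN/m
FS = 153.7 / 92.8 = 1.657

FS = 1.66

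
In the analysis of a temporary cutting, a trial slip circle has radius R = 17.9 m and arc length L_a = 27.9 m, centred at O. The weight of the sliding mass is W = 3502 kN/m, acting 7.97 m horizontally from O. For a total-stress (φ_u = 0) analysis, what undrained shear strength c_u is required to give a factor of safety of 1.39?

c_u = 77.7 kPa

FS = c_u·L_a·R / (W·d), so c_u = FS·W·d / (L_a·R).
c_u = 1.39·3502·7.97 / (27.90·17.9) = 38796.2 / 499.41 = 77.68 kPa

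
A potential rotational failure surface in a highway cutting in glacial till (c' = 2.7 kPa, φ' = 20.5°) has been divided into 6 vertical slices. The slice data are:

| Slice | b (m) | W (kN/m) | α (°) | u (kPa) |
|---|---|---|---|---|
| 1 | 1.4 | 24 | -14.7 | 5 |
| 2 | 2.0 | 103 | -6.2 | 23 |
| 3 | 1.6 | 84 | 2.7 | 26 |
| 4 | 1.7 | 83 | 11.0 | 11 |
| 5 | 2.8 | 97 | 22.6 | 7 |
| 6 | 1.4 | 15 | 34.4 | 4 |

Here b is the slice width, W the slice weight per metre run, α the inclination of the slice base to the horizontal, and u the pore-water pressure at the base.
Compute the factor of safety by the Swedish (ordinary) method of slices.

Ordinary method of slices: FS = Σ[c'·Δl_i + (W_i cosα_i − u_i·Δl_i)·tanφ'] / Σ W_i sinα_i, with Δl_i = b_i / cosα_i.
Slice 1: Δl = 1.4/cos(-14.7°) = 1.447 m; N'_1 = 24·cos(-14.7°) − 5·1.447 = 16.0; c'Δl = 3.91; W sinα = -6.1
Slice 2: Δl = 2.0/cos(-6.2°) = 2.012 m; N'_2 = 103·cos(-6.2°) − 23·2.012 = 56.1; c'Δl = 5.43; W sinα = -11.1
Slice 3: Δl = 1.6/cos2.7° = 1.602 m; N'_3 = 84·cos2.7° − 26·1.602 = 42.3; c'Δl = 4.32; W sinα = 4.0
Slice 4: Δl = 1.7/cos11.0° = 1.732 m; N'_4 = 83·cos11.0° − 11·1.732 = 62.4; c'Δl = 4.68; W sinα = 15.8
Slice 5: Δl = 2.8/cos22.6° = 3.033 m; N'_5 = 97·cos22.6° − 7·3.033 = 68.3; c'Δl = 8.19; W sinα = 37.3
Slice 6: Δl = 1.4/cos34.4° = 1.697 m; N'_6 = 15·cos34.4° − 4·1.697 = 5.6; c'Δl = 4.58; W sinα = 8.5
Σc'Δl = 31.1 kN/m; ΣN' = 250.7 kN/m; ΣW sinα = 48.3 kN/m
Resisting = 31.1 + 250.7·tan20.5° = 31.1 + 93.7 = 124.8 kN/m
FS = 124.8 / 48.3 = 2.583

FS = 2.58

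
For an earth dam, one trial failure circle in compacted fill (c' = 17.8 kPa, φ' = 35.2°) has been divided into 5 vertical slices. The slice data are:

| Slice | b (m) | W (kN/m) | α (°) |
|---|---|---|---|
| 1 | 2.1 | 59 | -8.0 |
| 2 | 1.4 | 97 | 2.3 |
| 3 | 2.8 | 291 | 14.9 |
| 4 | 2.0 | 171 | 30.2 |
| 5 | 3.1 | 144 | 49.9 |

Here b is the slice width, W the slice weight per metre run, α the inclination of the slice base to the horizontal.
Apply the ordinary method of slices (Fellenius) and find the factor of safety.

FS = 2.70

Ordinary method of slices: FS = Σ[c'·Δl_i + (W_i cosα_i)·tanφ'] / Σ W_i sinα_i, with Δl_i = b_i / cosα_i.
Slice 1: Δl = 2.1/cos(-8.0°) = 2.121 m; N'_1 = 59·cos(-8.0°) = 58.4; c'Δl = 37.75; W sinα = -8.2
Slice 2: Δl = 1.4/cos2.3° = 1.401 m; N'_2 = 97·cos2.3° = 96.9; c'Δl = 24.94; W sinα = 3.9
Slice 3: Δl = 2.8/cos14.9° = 2.897 m; N'_3 = 291·cos14.9° = 281.2; c'Δl = 51.57; W sinα = 74.8
Slice 4: Δl = 2.0/cos30.2° = 2.314 m; N'_4 = 171·cos30.2° = 147.8; c'Δl = 41.19; W sinα = 86.0
Slice 5: Δl = 3.1/cos49.9° = 4.813 m; N'_5 = 144·cos49.9° = 92.8; c'Δl = 85.67; W sinα = 110.1
Σc'Δl = 241.1 kN/m; ΣN' = 677.1 kN/m; ΣW sinα = 266.7 kN/m
Resisting = 241.1 + 677.1·tan35.2° = 241.1 + 477.6 = 718.8 kN/m
FS = 718.8 / 266.7 = 2.695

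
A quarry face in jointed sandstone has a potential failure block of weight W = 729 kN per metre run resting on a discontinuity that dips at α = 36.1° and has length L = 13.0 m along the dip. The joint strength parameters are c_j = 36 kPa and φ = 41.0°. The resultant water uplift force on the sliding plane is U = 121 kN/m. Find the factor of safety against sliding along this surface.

Resolving the block weight along and normal to the plane and applying the Mohr–Coulomb strength on the joint:
N' = W cosα − U = 729·cos36.1° − 121 = 468.0 kN/m
Driving force T = W sinα = 729·sin36.1° = 429.5 kN/m
Resisting force R = c_j·L + N'·tanφ = 36·13.0 + 468.0·tan41.0° = 468.0 + 406.8 = 874.8 kN/m
FS = R / T = 874.8 / 429.5 = 2.037

FS = 2.04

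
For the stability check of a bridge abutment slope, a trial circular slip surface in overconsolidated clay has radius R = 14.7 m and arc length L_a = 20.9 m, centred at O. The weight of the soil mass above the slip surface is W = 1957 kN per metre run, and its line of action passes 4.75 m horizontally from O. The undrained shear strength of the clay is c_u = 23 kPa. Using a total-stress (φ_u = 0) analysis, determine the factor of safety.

Taking moments about the centre O, the resisting moment is provided by the undrained shear strength acting along the arc:
M_R = c_u·L_a·R = 23·20.90·14.7 = 7066.3 kN·m/m
M_D = W·d = 1957·4.75 = 9295.8 kN·m/m
FS = M_R / M_D = 7066.3 / 9295.8 = 0.760

FS = 0.76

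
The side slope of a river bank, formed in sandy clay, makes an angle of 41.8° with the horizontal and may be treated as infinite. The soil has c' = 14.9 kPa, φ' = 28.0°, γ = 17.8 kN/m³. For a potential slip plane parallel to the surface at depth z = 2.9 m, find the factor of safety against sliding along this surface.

For an infinite slope with a slip plane parallel to the surface (no pore pressure): FS = [c' + γz cos²β tanφ'] / [γz sinβ cosβ].
γz = 17.8·2.9 = 51.62 kN/m²
Numerator = 14.9 + 51.62·cos²41.8°·tan28.0° = 14.9 + 51.62·0.5557·0.5317 = 30.153 kPa
Denominator = 51.62·sin41.8°·cos41.8° = 51.62·0.6665·0.7455 = 25.649 kPa
FS = 30.153 / 25.649 = 1.176

FS = 1.18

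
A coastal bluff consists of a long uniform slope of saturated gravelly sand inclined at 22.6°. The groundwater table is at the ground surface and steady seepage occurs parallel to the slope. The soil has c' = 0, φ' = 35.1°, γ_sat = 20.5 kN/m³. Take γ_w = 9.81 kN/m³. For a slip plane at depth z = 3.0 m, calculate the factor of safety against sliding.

FS = 0.88

With seepage parallel to the slope and the water table at the surface, the effective normal stress on the slip plane uses the buoyant unit weight γ' = γ_sat − γ_w while the driving shear stress uses γ_sat:
FS = [c' + γ' z cos²β tanφ'] / [γ_sat z sinβ cosβ]
(For c' = 0 this reduces to FS = (γ'/γ_sat)·tanφ'/tanβ.)
γ' = 20.5 − 9.81 = 10.69 kN/m³
Numerator = 0.0 + 10.69·3.0·cos²22.6°·tan35.1° = 0.0 + 10.69·3.0·0.8523·0.7028 = 19.211 kPa
Denominator = 20.5·3.0·sin22.6°·cos22.6° = 20.5·3.0·0.3843·0.9232 = 21.819 kPa
FS = 19.211 / 21.819 = 0.880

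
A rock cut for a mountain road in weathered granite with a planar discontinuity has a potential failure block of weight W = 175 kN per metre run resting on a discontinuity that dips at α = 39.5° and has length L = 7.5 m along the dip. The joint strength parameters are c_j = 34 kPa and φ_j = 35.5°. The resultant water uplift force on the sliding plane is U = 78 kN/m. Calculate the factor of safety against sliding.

FS = 2.66

Resolving the block weight along and normal to the plane and applying the Mohr–Coulomb strength on the joint:
N' = W cosα − U = 175·cos39.5° − 78 = 57.0 kN/m
Driving force T = W sinα = 175·sin39.5° = 111.3 kN/m
Resisting force R = c_j·L + N'·tanφ_j = 34·7.5 + 57.0·tan35.5° = 255.0 + 40.7 = 295.7 kN/m
FS = R / T = 295.7 / 111.3 = 2.656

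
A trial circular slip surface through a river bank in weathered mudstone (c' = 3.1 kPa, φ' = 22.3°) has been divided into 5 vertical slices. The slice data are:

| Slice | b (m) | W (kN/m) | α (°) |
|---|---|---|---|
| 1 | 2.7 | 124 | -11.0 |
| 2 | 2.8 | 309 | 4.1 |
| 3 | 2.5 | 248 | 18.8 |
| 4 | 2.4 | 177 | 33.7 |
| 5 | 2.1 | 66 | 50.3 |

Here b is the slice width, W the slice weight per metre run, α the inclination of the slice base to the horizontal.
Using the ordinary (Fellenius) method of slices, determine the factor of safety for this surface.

Ordinary method of slices: FS = Σ[c'·Δl_i + (W_i cosα_i)·tanφ'] / Σ W_i sinα_i, with Δl_i = b_i / cosα_i.
Slice 1: Δl = 2.7/cos(-11.0°) = 2.751 m; N'_1 = 124·cos(-11.0°) = 121.7; c'Δl = 8.53; W sinα = -23.7
Slice 2: Δl = 2.8/cos4.1° = 2.807 m; N'_2 = 309·cos4.1° = 308.2; c'Δl = 8.70; W sinα = 22.1
Slice 3: Δl = 2.5/cos18.8° = 2.641 m; N'_3 = 248·cos18.8° = 234.8; c'Δl = 8.19; W sinα = 79.9
Slice 4: Δl = 2.4/cos33.7° = 2.885 m; N'_4 = 177·cos33.7° = 147.3; c'Δl = 8.94; W sinα = 98.2
Slice 5: Δl = 2.1/cos50.3° = 3.288 m; N'_5 = 66·cos50.3° = 42.2; c'Δl = 10.19; W sinα = 50.8
Σc'Δl = 44.5 kN/m; ΣN' = 854.1 kN/m; ΣW sinα = 227.3 kN/m
Resisting = 44.5 + 854.1·tan22.3° = 44.5 + 350.3 = 394.8 kN/m
FS = 394.8 / 227.3 = 1.737

FS = 1.74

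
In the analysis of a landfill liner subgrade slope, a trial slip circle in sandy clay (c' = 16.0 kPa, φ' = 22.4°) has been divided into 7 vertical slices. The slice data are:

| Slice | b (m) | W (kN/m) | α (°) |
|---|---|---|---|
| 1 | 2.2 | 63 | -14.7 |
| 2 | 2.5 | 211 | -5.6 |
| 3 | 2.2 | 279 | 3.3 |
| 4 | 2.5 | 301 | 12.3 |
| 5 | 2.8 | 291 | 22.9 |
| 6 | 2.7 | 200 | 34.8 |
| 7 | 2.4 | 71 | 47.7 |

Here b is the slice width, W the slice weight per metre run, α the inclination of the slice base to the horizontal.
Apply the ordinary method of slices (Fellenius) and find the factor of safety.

Ordinary method of slices: FS = Σ[c'·Δl_i + (W_i cosα_i)·tanφ'] / Σ W_i sinα_i, with Δl_i = b_i / cosα_i.
Slice 1: Δl = 2.2/cos(-14.7°) = 2.274 m; N'_1 = 63·cos(-14.7°) = 60.9; c'Δl = 36.39; W sinα = -16.0
Slice 2: Δl = 2.5/cos(-5.6°) = 2.512 m; N'_2 = 211·cos(-5.6°) = 210.0; c'Δl = 40.19; W sinα = -20.6
Slice 3: Δl = 2.2/cos3.3° = 2.204 m; N'_3 = 279·cos3.3° = 278.5; c'Δl = 35.26; W sinα = 16.1
Slice 4: Δl = 2.5/cos12.3° = 2.559 m; N'_4 = 301·cos12.3° = 294.1; c'Δl = 40.94; W sinα = 64.1
Slice 5: Δl = 2.8/cos22.9° = 3.040 m; N'_5 = 291·cos22.9° = 268.1; c'Δl = 48.63; W sinα = 113.2
Slice 6: Δl = 2.7/cos34.8° = 3.288 m; N'_6 = 200·cos34.8° = 164.2; c'Δl = 52.61; W sinα = 114.1
Slice 7: Δl = 2.4/cos47.7° = 3.566 m; N'_7 = 71·cos47.7° = 47.8; c'Δl = 57.06; W sinα = 52.5
Σc'Δl = 311.1 kN/m; ΣN' = 1323.6 kN/m; ΣW sinα = 323.5 kN/m
Resisting = 311.1 + 1323.6·tan22.4° = 311.1 + 545.6 = 856.6 kN/m
FS = 856.6 / 323.5 = 2.648

FS = 2.65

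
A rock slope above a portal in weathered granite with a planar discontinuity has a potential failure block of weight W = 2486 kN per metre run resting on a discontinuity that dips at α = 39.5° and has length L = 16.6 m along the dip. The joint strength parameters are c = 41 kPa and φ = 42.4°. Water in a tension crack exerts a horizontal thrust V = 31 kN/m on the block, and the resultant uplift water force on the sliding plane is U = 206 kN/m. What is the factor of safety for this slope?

Resolving the block weight along and normal to the plane and applying the Mohr–Coulomb strength on the joint:
N' = W cosα − U − V sinα = 2486·cos39.5° − 206 − 31·sin39.5° = 1692.5 kN/m
Driving force T = W sinα + V cosα = 2486·sin39.5° + 31·cos39.5° = 1605.2 kN/m
Resisting force R = c·L + N'·tanφ = 41·16.6 + 1692.5·tan42.4° = 680.6 + 1545.5 = 2226.1 kN/m
FS = R / T = 2226.1 / 1605.2 = 1.387

FS = 1.39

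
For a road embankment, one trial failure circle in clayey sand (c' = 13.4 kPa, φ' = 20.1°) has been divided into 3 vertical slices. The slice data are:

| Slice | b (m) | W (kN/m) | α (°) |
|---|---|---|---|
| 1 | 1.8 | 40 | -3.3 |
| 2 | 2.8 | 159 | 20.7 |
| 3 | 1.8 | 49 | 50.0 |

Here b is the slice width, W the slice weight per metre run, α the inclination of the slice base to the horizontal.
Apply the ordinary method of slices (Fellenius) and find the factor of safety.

Ordinary method of slices: FS = Σ[c'·Δl_i + (W_i cosα_i)·tanφ'] / Σ W_i sinα_i, with Δl_i = b_i / cosα_i.
Slice 1: Δl = 1.8/cos(-3.3°) = 1.803 m; N'_1 = 40·cos(-3.3°) = 39.9; c'Δl = 24.16; W sinα = -2.3
Slice 2: Δl = 2.8/cos20.7° = 2.993 m; N'_2 = 159·cos20.7° = 148.7; c'Δl = 40.11; W sinα = 56.2
Slice 3: Δl = 1.8/cos50.0° = 2.800 m; N'_3 = 49·cos50.0° = 31.5; c'Δl = 37.52; W sinα = 37.5
Σc'Δl = 101.8 kN/m; ΣN' = 220.2 kN/m; ΣW sinα = 91.4 kN/m
Resisting = 101.8 + 220.2·tan20.1° = 101.8 + 80.6 = 182.4 kN/m
FS = 182.4 / 91.4 = 1.994

FS = 1.99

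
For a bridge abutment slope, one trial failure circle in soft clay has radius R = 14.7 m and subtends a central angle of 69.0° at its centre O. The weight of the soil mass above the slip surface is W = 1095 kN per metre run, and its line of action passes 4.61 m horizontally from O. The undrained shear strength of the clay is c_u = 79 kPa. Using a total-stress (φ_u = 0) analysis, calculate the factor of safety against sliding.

FS = 4.07

Taking moments about the centre O, the resisting moment is provided by the undrained shear strength acting along the arc:
Arc length L_a = R·θ = 14.7·(69.0°·π/180) = 14.7·1.2043 = 17.70 m
M_R = c_u·L_a·R = 79·17.70·14.7 = 20558.3 kN·m/m
M_D = W·d = 1095·4.61 = 5048.0 kN·m/m
FS = M_R / M_D = 20558.3 / 5048.0 = 4.073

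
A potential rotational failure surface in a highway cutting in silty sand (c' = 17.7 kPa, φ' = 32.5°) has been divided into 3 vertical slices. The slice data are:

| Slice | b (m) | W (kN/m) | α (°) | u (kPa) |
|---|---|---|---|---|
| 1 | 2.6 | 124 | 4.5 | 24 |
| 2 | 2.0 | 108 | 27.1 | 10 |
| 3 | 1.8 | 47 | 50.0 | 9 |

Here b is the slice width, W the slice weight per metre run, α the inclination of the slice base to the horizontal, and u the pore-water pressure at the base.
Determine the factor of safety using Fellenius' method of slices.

FS = 2.36

Ordinary method of slices: FS = Σ[c'·Δl_i + (W_i cosα_i − u_i·Δl_i)·tanφ'] / Σ W_i sinα_i, with Δl_i = b_i / cosα_i.
Slice 1: Δl = 2.6/cos4.5° = 2.608 m; N'_1 = 124·cos4.5° − 24·2.608 = 61.0; c'Δl = 46.16; W sinα = 9.7
Slice 2: Δl = 2.0/cos27.1° = 2.247 m; N'_2 = 108·cos27.1° − 10·2.247 = 73.7; c'Δl = 39.77; W sinα = 49.2
Slice 3: Δl = 1.8/cos50.0° = 2.800 m; N'_3 = 47·cos50.0° − 9·2.800 = 5.0; c'Δl = 49.57; W sinα = 36.0
Σc'Δl = 135.5 kN/m; ΣN' = 139.7 kN/m; ΣW sinα = 94.9 kN/m
Resisting = 135.5 + 139.7·tan32.5° = 135.5 + 89.0 = 224.5 kN/m
FS = 224.5 / 94.9 = 2.365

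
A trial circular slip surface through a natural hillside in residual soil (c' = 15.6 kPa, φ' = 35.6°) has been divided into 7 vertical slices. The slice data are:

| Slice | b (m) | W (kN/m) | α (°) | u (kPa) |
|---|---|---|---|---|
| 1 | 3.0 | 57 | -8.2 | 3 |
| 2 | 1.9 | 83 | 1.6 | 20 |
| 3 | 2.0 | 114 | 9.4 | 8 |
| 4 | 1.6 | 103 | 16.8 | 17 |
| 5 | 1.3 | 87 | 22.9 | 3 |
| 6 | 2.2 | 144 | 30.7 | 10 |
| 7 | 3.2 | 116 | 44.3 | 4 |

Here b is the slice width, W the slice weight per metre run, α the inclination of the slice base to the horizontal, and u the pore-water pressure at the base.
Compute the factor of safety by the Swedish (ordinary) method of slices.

Ordinary method of slices: FS = Σ[c'·Δl_i + (W_i cosα_i − u_i·Δl_i)·tanφ'] / Σ W_i sinα_i, with Δl_i = b_i / cosα_i.
Slice 1: Δl = 3.0/cos(-8.2°) = 3.031 m; N'_1 = 57·cos(-8.2°) − 3·3.031 = 47.3; c'Δl = 47.28; W sinα = -8.1
Slice 2: Δl = 1.9/cos1.6° = 1.901 m; N'_2 = 83·cos1.6° − 20·1.901 = 45.0; c'Δl = 29.65; W sinα = 2.3
Slice 3: Δl = 2.0/cos9.4° = 2.027 m; N'_3 = 114·cos9.4° − 8·2.027 = 96.3; c'Δl = 31.62; W sinα = 18.6
Slice 4: Δl = 1.6/cos16.8° = 1.671 m; N'_4 = 103·cos16.8° − 17·1.671 = 70.2; c'Δl = 26.07; W sinα = 29.8
Slice 5: Δl = 1.3/cos22.9° = 1.411 m; N'_5 = 87·cos22.9° − 3·1.411 = 75.9; c'Δl = 22.02; W sinα = 33.9
Slice 6: Δl = 2.2/cos30.7° = 2.559 m; N'_6 = 144·cos30.7° − 10·2.559 = 98.2; c'Δl = 39.91; W sinα = 73.5
Slice 7: Δl = 3.2/cos44.3° = 4.471 m; N'_7 = 116·cos44.3° − 4·4.471 = 65.1; c'Δl = 69.75; W sinα = 81.0
Σc'Δl = 266.3 kN/m; ΣN' = 498.0 kN/m; ΣW sinα = 231.0 kN/m
Resisting = 266.3 + 498.0·tan35.6° = 266.3 + 356.5 = 622.8 kN/m
FS = 622.8 / 231.0 = 2.697

FS = 2.70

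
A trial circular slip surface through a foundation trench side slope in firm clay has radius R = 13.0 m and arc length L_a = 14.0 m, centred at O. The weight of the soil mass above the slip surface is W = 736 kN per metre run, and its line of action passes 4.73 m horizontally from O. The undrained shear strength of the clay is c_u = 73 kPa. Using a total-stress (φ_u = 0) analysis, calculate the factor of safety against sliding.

Taking moments about the centre O, the resisting moment is provided by the undrained shear strength acting along the arc:
M_R = c_u·L_a·R = 73·14.00·13.0 = 13286.0 kN·m/m
M_D = W·d = 736·4.73 = 3481.3 kN·m/m
FS = M_R / M_D = 13286.0 / 3481.3 = 3.816

FS = 3.82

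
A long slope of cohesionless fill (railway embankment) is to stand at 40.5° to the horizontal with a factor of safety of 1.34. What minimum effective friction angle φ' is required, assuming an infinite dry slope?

FS = tanφ'/tanβ ⇒ tanφ' = FS · tanβ = 1.34 · tan40.5° = 1.1445
φ' = arctan(1.1445) = 48.85°

φ' = 48.9°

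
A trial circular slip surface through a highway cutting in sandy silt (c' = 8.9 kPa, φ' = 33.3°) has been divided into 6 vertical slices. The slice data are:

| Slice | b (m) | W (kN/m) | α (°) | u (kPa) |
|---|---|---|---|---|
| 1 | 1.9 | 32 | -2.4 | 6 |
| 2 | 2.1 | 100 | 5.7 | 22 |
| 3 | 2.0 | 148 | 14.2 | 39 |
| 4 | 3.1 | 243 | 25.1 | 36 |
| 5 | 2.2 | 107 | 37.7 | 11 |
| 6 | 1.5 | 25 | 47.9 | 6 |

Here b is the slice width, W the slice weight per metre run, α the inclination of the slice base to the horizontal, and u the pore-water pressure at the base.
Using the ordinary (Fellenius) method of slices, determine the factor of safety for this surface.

FS = 1.38

Ordinary method of slices: FS = Σ[c'·Δl_i + (W_i cosα_i − u_i·Δl_i)·tanφ'] / Σ W_i sinα_i, with Δl_i = b_i / cosα_i.
Slice 1: Δl = 1.9/cos(-2.4°) = 1.902 m; N'_1 = 32·cos(-2.4°) − 6·1.902 = 20.6; c'Δl = 16.92; W sinα = -1.3
Slice 2: Δl = 2.1/cos5.7° = 2.110 m; N'_2 = 100·cos5.7° − 22·2.110 = 53.1; c'Δl = 18.78; W sinα = 9.9
Slice 3: Δl = 2.0/cos14.2° = 2.063 m; N'_3 = 148·cos14.2° − 39·2.063 = 63.0; c'Δl = 18.36; W sinα = 36.3
Slice 4: Δl = 3.1/cos25.1° = 3.423 m; N'_4 = 243·cos25.1° − 36·3.423 = 96.8; c'Δl = 30.47; W sinα = 103.1
Slice 5: Δl = 2.2/cos37.7° = 2.781 m; N'_5 = 107·cos37.7° − 11·2.781 = 54.1; c'Δl = 24.75; W sinα = 65.4
Slice 6: Δl = 1.5/cos47.9° = 2.237 m; N'_6 = 25·cos47.9° − 6·2.237 = 3.3; c'Δl = 19.91; W sinα = 18.5
Σc'Δl = 129.2 kN/m; ΣN' = 290.9 kN/m; ΣW sinα = 232.0 kN/m
Resisting = 129.2 + 290.9·tan33.3° = 129.2 + 191.1 = 320.3 kN/m
FS = 320.3 / 232.0 = 1.381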